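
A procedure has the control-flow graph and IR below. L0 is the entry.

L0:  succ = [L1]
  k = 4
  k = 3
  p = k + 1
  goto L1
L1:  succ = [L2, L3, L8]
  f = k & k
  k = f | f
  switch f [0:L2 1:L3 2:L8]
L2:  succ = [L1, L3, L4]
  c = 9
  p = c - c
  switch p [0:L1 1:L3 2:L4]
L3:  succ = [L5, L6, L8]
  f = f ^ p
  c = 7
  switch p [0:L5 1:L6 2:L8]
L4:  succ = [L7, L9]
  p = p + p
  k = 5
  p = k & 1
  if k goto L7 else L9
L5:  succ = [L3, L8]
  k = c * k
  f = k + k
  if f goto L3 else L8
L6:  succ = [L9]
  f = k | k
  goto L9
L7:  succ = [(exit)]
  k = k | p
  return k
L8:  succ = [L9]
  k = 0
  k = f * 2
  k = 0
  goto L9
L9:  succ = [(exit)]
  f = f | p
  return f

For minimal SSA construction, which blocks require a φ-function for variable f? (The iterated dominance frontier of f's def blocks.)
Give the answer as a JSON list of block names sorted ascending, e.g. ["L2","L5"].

idom tree: L1←L0 L2←L1 L3←L1 L4←L2 L5←L3 L6←L3 L7←L4 L8←L1 L9←L1
Dom∩ at merges:
  L1: preds {L0,L2}: {L0} ∩ {L0,L1,L2} = {L0}; idom=L0
  L3: preds {L1,L2,L5}: {L0,L1} ∩ {L0,L1,L2} ∩ {L0,L1,L3,L5} = {L0,L1}; idom=L1
  L8: preds {L1,L3,L5}: {L0,L1} ∩ {L0,L1,L3} ∩ {L0,L1,L3,L5} = {L0,L1}; idom=L1
  L9: preds {L4,L6,L8}: {L0,L1,L2,L4} ∩ {L0,L1,L3,L6} ∩ {L0,L1,L8} = {L0,L1}; idom=L1

DF derivation:
  L1←L0: walk · to L0
  L1←L2: walk L2→L1 to L0
  L3←L1: walk · to L1
  L3←L2: walk L2 to L1
  L3←L5: walk L5→L3 to L1
  L8←L1: walk · to L1
  L8←L3: walk L3 to L1
  L8←L5: walk L5→L3 to L1
  L9←L4: walk L4→L2 to L1
  L9←L6: walk L6→L3 to L1
  L9←L8: walk L8 to L1
  L0 → ∅
  L1 → {L1}
  L2 → {L1,L3,L9}
  L3 → {L3,L8,L9}
  L4 → {L9}
  L5 → {L3,L8}
  L6 → {L9}
  L7 → ∅
  L8 → {L9}
  L9 → ∅

φ for f: defs {L1,L3,L5,L6,L9}
  DF⁺ = {L1,L3,L8,L9}

Answer: ["L1", "L3", "L8", "L9"]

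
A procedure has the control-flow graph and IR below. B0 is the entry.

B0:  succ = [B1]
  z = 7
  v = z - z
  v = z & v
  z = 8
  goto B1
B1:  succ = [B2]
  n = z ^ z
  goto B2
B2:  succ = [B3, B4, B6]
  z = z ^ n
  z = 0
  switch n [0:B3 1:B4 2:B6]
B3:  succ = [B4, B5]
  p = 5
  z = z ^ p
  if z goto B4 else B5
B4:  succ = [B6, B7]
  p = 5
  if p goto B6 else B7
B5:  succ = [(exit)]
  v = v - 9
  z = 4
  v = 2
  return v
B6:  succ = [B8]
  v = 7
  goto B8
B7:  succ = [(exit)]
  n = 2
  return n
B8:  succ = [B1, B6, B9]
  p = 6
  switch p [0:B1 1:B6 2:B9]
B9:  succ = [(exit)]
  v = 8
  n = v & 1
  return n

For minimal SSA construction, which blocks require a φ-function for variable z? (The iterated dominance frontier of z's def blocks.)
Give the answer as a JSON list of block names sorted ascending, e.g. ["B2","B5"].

Answer: ["B1", "B4", "B6"]

Working:
idom tree: B1←B0 B2←B1 B3←B2 B4←B2 B5←B3 B6←B2 B7←B4 B8←B6 B9←B8
Join-block Dom:
  B1: preds {B0,B8}: {B0} ∩ {B0,B1,B2,B6,B8} = {B0}; idom=B0
  B4: preds {B2,B3}: {B0,B1,B2} ∩ {B0,B1,B2,B3} = {B0,B1,B2}; idom=B2
  B6: preds {B2,B4,B8}: {B0,B1,B2} ∩ {B0,B1,B2,B4} ∩ {B0,B1,B2,B6,B8} = {B0,B1,B2}; idom=B2

Frontier:
  B1←B0: walk · to B0
  B1←B8: walk B8→B6→B2→B1 to B0
  B4←B2: walk · to B2
  B4←B3: walk B3 to B2
  B6←B2: walk · to B2
  B6←B4: walk B4 to B2
  B6←B8: walk B8→B6 to B2
  B0 → ∅
  B1 → {B1}
  B2 → {B1}
  B3 → {B4}
  B4 → {B6}
  B5 → ∅
  B6 → {B1,B6}
  B7 → ∅
  B8 → {B1,B6}
  B9 → ∅

φ for z: defs {B0,B2,B3,B5}
  DF⁺ = {B1,B4,B6}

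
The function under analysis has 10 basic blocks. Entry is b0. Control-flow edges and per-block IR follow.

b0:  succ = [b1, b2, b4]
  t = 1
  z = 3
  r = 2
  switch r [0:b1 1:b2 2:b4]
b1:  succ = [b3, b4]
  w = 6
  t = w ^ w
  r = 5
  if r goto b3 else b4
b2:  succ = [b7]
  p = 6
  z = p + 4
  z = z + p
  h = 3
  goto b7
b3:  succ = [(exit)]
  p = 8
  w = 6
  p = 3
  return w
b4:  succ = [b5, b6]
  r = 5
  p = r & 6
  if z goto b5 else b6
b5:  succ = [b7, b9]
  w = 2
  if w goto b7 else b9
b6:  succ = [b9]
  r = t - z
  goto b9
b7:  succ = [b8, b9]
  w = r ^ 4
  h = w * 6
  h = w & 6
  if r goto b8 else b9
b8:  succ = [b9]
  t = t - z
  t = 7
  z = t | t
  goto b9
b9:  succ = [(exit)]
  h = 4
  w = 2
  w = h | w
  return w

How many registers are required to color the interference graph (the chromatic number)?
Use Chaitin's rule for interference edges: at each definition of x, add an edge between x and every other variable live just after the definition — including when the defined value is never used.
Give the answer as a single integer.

Answer: 5

Working:
Per-block:
  b0: {r,t,z} / ∅
  b1: {r,t,w} / ∅
  b2: {h,p,z} / ∅
  b3: {p,w} / ∅
  b4: {p,r} / {z}
  b5: {w} / ∅
  b6: {r} / {t,z}
  b7: {h,w} / {r}
  b8: {t,z} / {t,z}
  b9: {h,w} / ∅

Liveness:
  live b0: ∅→{r,t,z}
  live b1: {z}→{t,z}
  live b2: {r,t}→{r,t,z}
  live b3: ∅→∅
  live b4: {t,z}→{r,t,z}
  live b5: {r,t,z}→{r,t,z}
  live b6: {t,z}→∅
  live b7: {r,t,z}→{t,z}
  live b8: {t,z}→∅
  live b9: ∅→∅

Interfere edges:
  h: {r,t,w,z}
  p: {r,t,w,z}
  r: {h,p,t,w,z}
  t: {h,p,r,w,z}
  w: {h,p,r,t,z}
  z: {h,p,r,t,w}

Chromatic number:
  lower bound: {h,r,t,w,z} mutually conflict ⇒ χ ≥ 5
  5-colouring: R0={r}  R1={t}  R2={w}  R3={z}  R4={h,p}
  χ = 5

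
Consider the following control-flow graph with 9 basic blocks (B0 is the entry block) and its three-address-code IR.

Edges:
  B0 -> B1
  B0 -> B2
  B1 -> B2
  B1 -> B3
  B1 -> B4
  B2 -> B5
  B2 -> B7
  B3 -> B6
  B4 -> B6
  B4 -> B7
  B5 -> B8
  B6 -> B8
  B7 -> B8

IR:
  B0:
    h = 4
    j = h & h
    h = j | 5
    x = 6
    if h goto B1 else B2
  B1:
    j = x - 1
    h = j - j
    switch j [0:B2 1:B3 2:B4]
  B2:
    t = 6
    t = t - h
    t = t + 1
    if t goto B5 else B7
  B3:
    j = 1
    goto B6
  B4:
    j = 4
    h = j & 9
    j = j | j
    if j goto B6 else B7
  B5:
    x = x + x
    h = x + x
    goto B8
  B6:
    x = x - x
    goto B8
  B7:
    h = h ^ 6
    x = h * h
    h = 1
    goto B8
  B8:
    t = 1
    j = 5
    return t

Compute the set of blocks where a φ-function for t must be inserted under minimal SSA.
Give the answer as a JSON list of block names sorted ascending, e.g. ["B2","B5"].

Answer: ["B7", "B8"]

Derivation:
idom tree: B1←B0 B2←B0 B3←B1 B4←B1 B5←B2 B6←B1 B7←B0 B8←B0
Join-block Dom:
  B2: preds {B0,B1}: {B0} ∩ {B0,B1} = {B0}; idom=B0
  B6: preds {B3,B4}: {B0,B1,B3} ∩ {B0,B1,B4} = {B0,B1}; idom=B1
  B7: preds {B2,B4}: {B0,B2} ∩ {B0,B1,B4} = {B0}; idom=B0
  B8: preds {B5,B6,B7}: {B0,B2,B5} ∩ {B0,B1,B6} ∩ {B0,B7} = {B0}; idom=B0

DF walk-up:
  join B2 pred B0: · stop@B0
  join B2 pred B1: B1 stop@B0
  join B6 pred B3: B3 stop@B1
  join B6 pred B4: B4 stop@B1
  join B7 pred B2: B2 stop@B0
  join B7 pred B4: B4→B1 stop@B0
  join B8 pred B5: B5→B2 stop@B0
  join B8 pred B6: B6→B1 stop@B0
  join B8 pred B7: B7 stop@B0
  DF(B0)=∅
  DF(B1)={B2,B7,B8}
  DF(B2)={B7,B8}
  DF(B3)={B6}
  DF(B4)={B6,B7}
  DF(B5)={B8}
  DF(B6)={B8}
  DF(B7)={B8}
  DF(B8)=∅

φ for t: defs {B2,B8}
  DF⁺ = {B7,B8}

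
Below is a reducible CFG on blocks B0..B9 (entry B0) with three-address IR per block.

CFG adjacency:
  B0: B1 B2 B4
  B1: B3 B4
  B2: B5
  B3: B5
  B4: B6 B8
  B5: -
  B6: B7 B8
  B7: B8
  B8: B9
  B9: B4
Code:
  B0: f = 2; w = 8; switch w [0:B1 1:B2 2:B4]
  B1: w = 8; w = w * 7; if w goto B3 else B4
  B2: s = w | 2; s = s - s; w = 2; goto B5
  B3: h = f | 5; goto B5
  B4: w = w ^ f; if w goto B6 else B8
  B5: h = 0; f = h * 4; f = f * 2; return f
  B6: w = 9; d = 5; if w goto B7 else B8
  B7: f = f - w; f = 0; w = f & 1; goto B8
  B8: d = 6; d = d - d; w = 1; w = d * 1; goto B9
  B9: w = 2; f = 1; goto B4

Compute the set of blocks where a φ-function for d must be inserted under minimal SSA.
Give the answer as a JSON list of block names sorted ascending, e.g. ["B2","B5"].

idom tree: B1←B0 B2←B0 B3←B1 B4←B0 B5←B0 B6←B4 B7←B6 B8←B4 B9←B8
Dom at joins:
  B4: preds {B0,B1,B9}: {B0} ∩ {B0,B1} ∩ {B0,B4,B8,B9} = {B0}; idom=B0
  B5: preds {B2,B3}: {B0,B2} ∩ {B0,B1,B3} = {B0}; idom=B0
  B8: preds {B4,B6,B7}: {B0,B4} ∩ {B0,B4,B6} ∩ {B0,B4,B6,B7} = {B0,B4}; idom=B4

Frontier:
  B4←B0: walk · to B0
  B4←B1: walk B1 to B0
  B4←B9: walk B9→B8→B4 to B0
  B5←B2: walk B2 to B0
  B5←B3: walk B3→B1 to B0
  B8←B4: walk · to B4
  B8←B6: walk B6 to B4
  B8←B7: walk B7→B6 to B4
  B0: DF=∅
  B1: DF={B4,B5}
  B2: DF={B5}
  B3: DF={B5}
  B4: DF={B4}
  B5: DF=∅
  B6: DF={B8}
  B7: DF={B8}
  B8: DF={B4}
  B9: DF={B4}

φ for d: defs {B6,B8}
  DF⁺ = {B4,B8}

Answer: ["B4", "B8"]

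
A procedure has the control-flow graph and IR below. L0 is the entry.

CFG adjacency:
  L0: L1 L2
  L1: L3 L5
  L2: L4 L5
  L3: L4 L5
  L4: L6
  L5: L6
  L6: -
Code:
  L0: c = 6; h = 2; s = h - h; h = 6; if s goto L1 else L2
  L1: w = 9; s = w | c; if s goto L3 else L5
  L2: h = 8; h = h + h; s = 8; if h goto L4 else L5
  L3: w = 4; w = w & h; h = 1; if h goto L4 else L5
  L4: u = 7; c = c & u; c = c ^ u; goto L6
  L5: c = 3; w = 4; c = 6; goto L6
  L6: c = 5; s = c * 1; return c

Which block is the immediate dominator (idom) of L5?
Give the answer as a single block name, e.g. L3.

idom tree: L1←L0 L2←L0 L3←L1 L4←L0 L5←L0 L6←L0
Dom at joins:
  L4: preds {L2,L3}: {L0,L2} ∩ {L0,L1,L3} = {L0}; idom=L0
  L5: preds {L1,L2,L3}: {L0,L1} ∩ {L0,L2} ∩ {L0,L1,L3} = {L0}; idom=L0
  L6: preds {L4,L5}: {L0,L4} ∩ {L0,L5} = {L0}; idom=L0

idom(L5) = L0

Answer: L0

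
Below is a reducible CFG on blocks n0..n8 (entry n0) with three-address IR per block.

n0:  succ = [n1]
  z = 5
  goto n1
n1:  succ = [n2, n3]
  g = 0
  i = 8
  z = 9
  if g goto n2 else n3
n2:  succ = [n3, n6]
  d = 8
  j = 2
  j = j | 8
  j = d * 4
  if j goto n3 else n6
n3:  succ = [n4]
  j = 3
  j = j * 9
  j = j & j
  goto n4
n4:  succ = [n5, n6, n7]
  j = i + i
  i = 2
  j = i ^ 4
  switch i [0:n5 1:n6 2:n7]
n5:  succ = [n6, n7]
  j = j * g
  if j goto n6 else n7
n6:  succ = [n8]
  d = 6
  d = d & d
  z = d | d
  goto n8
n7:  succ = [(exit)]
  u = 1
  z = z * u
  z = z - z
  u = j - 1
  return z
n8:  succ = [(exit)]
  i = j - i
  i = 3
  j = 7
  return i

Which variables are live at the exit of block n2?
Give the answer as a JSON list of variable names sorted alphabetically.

Per-block:
  n0: def={z} ue=∅
  n1: def={g,i,z} ue=∅
  n2: def={d,j} ue=∅
  n3: def={j} ue=∅
  n4: def={i,j} ue={i}
  n5: def={j} ue={g,j}
  n6: def={d,z} ue=∅
  n7: def={u,z} ue={j,z}
  n8: def={i,j} ue={i,j}

Backward fixpoint:
  live n0: ∅→∅
  live n1: ∅→{g,i,z}
  live n2: {g,i,z}→{g,i,j,z}
  live n3: {g,i,z}→{g,i,z}
  live n4: {g,i,z}→{g,i,j,z}
  live n5: {g,i,j,z}→{i,j,z}
  live n6: {i,j}→{i,j}
  live n7: {j,z}→∅
  live n8: {i,j}→∅

live-out(n2) = ["g", "i", "j", "z"]

Answer: ["g", "i", "j", "z"]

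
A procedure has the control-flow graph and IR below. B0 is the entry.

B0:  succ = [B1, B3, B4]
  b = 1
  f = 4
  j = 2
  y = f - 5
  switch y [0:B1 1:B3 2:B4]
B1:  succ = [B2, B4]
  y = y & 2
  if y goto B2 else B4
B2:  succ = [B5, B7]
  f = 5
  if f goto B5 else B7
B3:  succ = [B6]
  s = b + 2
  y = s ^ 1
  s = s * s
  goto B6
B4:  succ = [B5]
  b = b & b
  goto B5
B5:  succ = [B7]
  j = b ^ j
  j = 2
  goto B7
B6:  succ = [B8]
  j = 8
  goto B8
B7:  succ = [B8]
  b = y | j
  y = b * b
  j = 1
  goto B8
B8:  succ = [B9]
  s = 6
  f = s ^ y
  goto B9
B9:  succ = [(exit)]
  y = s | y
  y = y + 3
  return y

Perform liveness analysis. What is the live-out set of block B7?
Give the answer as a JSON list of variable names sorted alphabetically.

def/use:
  B0: {b,f,j,y} / ∅
  B1: {y} / {y}
  B2: {f} / ∅
  B3: {s,y} / {b}
  B4: {b} / {b}
  B5: {j} / {b,j}
  B6: {j} / ∅
  B7: {b,j,y} / {j,y}
  B8: {f,s} / {y}
  B9: {y} / {s,y}

Live sets:
  B0: in=∅ out={b,j,y}
  B1: in={b,j,y} out={b,j,y}
  B2: in={b,j,y} out={b,j,y}
  B3: in={b} out={y}
  B4: in={b,j,y} out={b,j,y}
  B5: in={b,j,y} out={j,y}
  B6: in={y} out={y}
  B7: in={j,y} out={y}
  B8: in={y} out={s,y}
  B9: in={s,y} out=∅

live-out(B7) = ["y"]

Answer: ["y"]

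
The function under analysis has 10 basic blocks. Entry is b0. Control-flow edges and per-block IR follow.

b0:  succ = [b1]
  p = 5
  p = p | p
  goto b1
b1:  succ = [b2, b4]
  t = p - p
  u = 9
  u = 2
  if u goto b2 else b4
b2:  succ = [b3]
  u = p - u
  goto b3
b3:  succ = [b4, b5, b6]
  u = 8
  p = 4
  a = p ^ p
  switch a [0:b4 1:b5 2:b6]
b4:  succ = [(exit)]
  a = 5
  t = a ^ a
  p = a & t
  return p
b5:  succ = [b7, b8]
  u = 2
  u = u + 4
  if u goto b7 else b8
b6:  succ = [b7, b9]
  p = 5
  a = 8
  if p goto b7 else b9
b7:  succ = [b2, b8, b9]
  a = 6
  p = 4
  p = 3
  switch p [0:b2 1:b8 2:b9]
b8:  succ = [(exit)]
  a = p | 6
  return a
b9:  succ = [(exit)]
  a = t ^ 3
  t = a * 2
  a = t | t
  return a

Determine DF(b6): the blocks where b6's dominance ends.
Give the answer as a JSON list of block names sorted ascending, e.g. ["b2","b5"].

idom tree: b1←b0 b2←b1 b3←b2 b4←b1 b5←b3 b6←b3 b7←b3 b8←b3 b9←b3
Dom∩ at merges:
  b2: preds {b1,b7}: {b0,b1} ∩ {b0,b1,b2,b3,b7} = {b0,b1}; idom=b1
  b4: preds {b1,b3}: {b0,b1} ∩ {b0,b1,b2,b3} = {b0,b1}; idom=b1
  b7: preds {b5,b6}: {b0,b1,b2,b3,b5} ∩ {b0,b1,b2,b3,b6} = {b0,b1,b2,b3}; idom=b3
  b8: preds {b5,b7}: {b0,b1,b2,b3,b5} ∩ {b0,b1,b2,b3,b7} = {b0,b1,b2,b3}; idom=b3
  b9: preds {b6,b7}: {b0,b1,b2,b3,b6} ∩ {b0,b1,b2,b3,b7} = {b0,b1,b2,b3}; idom=b3

DF walk-up:
  join b2 pred b1: · stop@b1
  join b2 pred b7: b7→b3→b2 stop@b1
  join b4 pred b1: · stop@b1
  join b4 pred b3: b3→b2 stop@b1
  join b7 pred b5: b5 stop@b3
  join b7 pred b6: b6 stop@b3
  join b8 pred b5: b5 stop@b3
  join b8 pred b7: b7 stop@b3
  join b9 pred b6: b6 stop@b3
  join b9 pred b7: b7 stop@b3
  DF(b0)=∅
  DF(b1)=∅
  DF(b2)={b2,b4}
  DF(b3)={b2,b4}
  DF(b4)=∅
  DF(b5)={b7,b8}
  DF(b6)={b7,b9}
  DF(b7)={b2,b8,b9}
  DF(b8)=∅
  DF(b9)=∅

DF(b6) = ["b7", "b9"]

Answer: ["b7", "b9"]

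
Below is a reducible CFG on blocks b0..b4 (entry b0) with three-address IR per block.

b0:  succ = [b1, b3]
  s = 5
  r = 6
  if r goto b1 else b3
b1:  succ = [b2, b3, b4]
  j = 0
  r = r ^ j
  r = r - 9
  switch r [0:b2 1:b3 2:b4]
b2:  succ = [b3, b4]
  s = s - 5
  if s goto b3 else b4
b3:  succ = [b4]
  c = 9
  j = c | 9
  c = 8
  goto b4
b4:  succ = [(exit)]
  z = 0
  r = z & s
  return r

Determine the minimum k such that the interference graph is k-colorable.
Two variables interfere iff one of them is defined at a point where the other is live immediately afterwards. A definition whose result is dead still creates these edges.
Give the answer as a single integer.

Per-block:
  b0: {r,s} / ∅
  b1: {j,r} / {r}
  b2: {s} / {s}
  b3: {c,j} / ∅
  b4: {r,z} / {s}

Liveness:
  b0 li=∅ lo={r,s}
  b1 li={r,s} lo={s}
  b2 li={s} lo={s}
  b3 li={s} lo={s}
  b4 li={s} lo=∅

Interference:
  c: {s}
  j: {r,s}
  r: {j,s}
  s: {c,j,r,z}
  z: {s}

Chromatic number:
  clique {j,r,s} ⇒ need ≥ 3
  3-colouring: R0={s}  R1={c,j,z}  R2={r}
  χ = 3

Answer: 3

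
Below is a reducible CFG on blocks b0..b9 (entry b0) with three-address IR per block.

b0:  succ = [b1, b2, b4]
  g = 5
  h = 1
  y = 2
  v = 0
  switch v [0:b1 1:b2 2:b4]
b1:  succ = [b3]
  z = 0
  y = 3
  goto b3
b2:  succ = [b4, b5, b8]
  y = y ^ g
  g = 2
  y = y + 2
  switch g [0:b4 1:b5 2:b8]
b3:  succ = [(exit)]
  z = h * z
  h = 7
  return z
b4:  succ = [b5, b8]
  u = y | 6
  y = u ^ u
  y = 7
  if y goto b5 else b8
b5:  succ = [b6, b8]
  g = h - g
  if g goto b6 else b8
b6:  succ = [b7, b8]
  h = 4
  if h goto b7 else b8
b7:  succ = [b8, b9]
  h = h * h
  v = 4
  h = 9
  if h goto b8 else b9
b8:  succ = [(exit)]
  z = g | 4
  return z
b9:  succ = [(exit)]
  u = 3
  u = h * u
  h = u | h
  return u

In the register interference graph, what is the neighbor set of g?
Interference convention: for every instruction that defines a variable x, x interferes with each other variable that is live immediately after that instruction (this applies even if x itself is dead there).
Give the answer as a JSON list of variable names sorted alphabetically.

Answer: ["h", "u", "v", "y"]

Working:
Per-block:
  b0: {g,h,v,y} / ∅
  b1: {y,z} / ∅
  b2: {g,y} / {g,y}
  b3: {h,z} / {h,z}
  b4: {u,y} / {y}
  b5: {g} / {g,h}
  b6: {h} / ∅
  b7: {h,v} / {h}
  b8: {z} / {g}
  b9: {h,u} / {h}

Live sets:
  b0 li=∅ lo={g,h,y}
  b1 li={h} lo={h,z}
  b2 li={g,h,y} lo={g,h,y}
  b3 li={h,z} lo=∅
  b4 li={g,h,y} lo={g,h}
  b5 li={g,h} lo={g}
  b6 li={g} lo={g,h}
  b7 li={g,h} lo={g,h}
  b8 li={g} lo=∅
  b9 li={h} lo=∅

Interfere edges:
  g: {h,u,v,y}
  h: {g,u,v,y,z}
  u: {g,h}
  v: {g,h,y}
  y: {g,h,v,z}
  z: {h,y}

N(g) = ["h", "u", "v", "y"]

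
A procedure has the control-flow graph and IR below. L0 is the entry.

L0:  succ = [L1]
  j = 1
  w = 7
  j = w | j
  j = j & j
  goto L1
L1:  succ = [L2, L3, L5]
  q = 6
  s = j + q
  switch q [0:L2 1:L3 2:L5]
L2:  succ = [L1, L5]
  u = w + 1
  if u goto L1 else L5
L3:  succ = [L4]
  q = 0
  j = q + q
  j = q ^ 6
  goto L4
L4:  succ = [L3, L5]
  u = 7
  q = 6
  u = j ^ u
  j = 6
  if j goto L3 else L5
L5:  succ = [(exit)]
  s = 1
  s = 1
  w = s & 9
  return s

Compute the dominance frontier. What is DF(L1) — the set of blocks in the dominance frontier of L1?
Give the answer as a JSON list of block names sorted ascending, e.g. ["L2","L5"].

Answer: ["L1"]

Working:
idom tree: L1←L0 L2←L1 L3←L1 L4←L3 L5←L1
Dom∩ at merges:
  L1: preds {L0,L2}: {L0} ∩ {L0,L1,L2} = {L0}; idom=L0
  L3: preds {L1,L4}: {L0,L1} ∩ {L0,L1,L3,L4} = {L0,L1}; idom=L1
  L5: preds {L1,L2,L4}: {L0,L1} ∩ {L0,L1,L2} ∩ {L0,L1,L3,L4} = {L0,L1}; idom=L1

Frontier:
  join L1 pred L0: · stop@L0
  join L1 pred L2: L2→L1 stop@L0
  join L3 pred L1: · stop@L1
  join L3 pred L4: L4→L3 stop@L1
  join L5 pred L1: · stop@L1
  join L5 pred L2: L2 stop@L1
  join L5 pred L4: L4→L3 stop@L1
  L0 → ∅
  L1 → {L1}
  L2 → {L1,L5}
  L3 → {L3,L5}
  L4 → {L3,L5}
  L5 → ∅

DF(L1) = ["L1"]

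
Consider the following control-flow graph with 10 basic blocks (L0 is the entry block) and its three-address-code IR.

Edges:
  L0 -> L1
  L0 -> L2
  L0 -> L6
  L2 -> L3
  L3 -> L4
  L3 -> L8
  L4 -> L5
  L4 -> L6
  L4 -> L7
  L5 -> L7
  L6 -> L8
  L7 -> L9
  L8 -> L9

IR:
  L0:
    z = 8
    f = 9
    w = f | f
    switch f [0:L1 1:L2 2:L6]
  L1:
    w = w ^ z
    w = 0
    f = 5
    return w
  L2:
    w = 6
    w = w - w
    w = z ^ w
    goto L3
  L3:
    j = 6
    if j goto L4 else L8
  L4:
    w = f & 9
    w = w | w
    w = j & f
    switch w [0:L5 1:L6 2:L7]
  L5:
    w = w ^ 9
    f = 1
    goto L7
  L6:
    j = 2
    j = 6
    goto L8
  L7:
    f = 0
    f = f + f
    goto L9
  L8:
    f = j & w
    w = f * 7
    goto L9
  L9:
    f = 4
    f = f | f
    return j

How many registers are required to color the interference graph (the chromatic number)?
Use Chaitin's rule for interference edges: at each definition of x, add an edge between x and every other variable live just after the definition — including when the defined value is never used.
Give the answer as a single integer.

Answer: 3

Derivation:
def/use:
  L0: def={f,w,z} ue=∅
  L1: def={f,w} ue={w,z}
  L2: def={w} ue={z}
  L3: def={j} ue=∅
  L4: def={w} ue={f,j}
  L5: def={f,w} ue={w}
  L6: def={j} ue=∅
  L7: def={f} ue=∅
  L8: def={f,w} ue={j,w}
  L9: def={f} ue={j}

Backward fixpoint:
  L0: in=∅ out={f,w,z}
  L1: in={w,z} out=∅
  L2: in={f,z} out={f,w}
  L3: in={f,w} out={f,j,w}
  L4: in={f,j} out={j,w}
  L5: in={j,w} out={j}
  L6: in={w} out={j,w}
  L7: in={j} out={j}
  L8: in={j,w} out={j}
  L9: in={j} out=∅

Interference:
  f↔{j,w,z}
  j↔{f,w}
  w↔{f,j,z}
  z↔{f,w}

Colouring:
  lower bound: {f,j,w} mutually conflict ⇒ χ ≥ 3
  assign f→c0 j→c2 w→c1 z→c2 — no edge inside a register ⇒ χ ≤ 3
  χ = 3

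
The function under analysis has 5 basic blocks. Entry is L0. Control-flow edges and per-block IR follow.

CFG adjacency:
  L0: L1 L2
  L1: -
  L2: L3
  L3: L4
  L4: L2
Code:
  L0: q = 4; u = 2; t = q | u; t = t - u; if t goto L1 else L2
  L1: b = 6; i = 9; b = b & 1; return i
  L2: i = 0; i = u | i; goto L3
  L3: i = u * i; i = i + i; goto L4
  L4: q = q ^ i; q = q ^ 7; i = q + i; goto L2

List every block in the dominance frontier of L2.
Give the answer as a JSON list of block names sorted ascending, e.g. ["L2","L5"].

idom tree: L1←L0 L2←L0 L3←L2 L4←L3
Dom at joins:
  L2: preds {L0,L4}: {L0} ∩ {L0,L2,L3,L4} = {L0}; idom=L0

DF walk-up:
  L2←L0: walk · to L0
  L2←L4: walk L4→L3→L2 to L0
  L0: DF=∅
  L1: DF=∅
  L2: DF={L2}
  L3: DF={L2}
  L4: DF={L2}

DF(L2) = ["L2"]

Answer: ["L2"]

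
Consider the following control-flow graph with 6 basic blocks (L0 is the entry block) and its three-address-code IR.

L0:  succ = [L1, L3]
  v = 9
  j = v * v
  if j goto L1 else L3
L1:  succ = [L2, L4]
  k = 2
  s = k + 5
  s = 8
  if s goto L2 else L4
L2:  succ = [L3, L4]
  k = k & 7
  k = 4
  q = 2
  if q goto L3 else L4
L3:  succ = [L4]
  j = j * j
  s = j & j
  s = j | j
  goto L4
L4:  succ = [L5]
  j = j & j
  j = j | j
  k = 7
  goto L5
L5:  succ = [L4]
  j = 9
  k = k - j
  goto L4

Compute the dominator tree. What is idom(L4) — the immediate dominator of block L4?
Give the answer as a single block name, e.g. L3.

Answer: L0

Analysis:
idom tree: L1←L0 L2←L1 L3←L0 L4←L0 L5←L4
Dom at joins:
  L3: preds {L0,L2}: {L0} ∩ {L0,L1,L2} = {L0}; idom=L0
  L4: preds {L1,L2,L3,L5}: {L0,L1} ∩ {L0,L1,L2} ∩ {L0,L3} ∩ {L0,L4,L5} = {L0}; idom=L0

idom(L4) = L0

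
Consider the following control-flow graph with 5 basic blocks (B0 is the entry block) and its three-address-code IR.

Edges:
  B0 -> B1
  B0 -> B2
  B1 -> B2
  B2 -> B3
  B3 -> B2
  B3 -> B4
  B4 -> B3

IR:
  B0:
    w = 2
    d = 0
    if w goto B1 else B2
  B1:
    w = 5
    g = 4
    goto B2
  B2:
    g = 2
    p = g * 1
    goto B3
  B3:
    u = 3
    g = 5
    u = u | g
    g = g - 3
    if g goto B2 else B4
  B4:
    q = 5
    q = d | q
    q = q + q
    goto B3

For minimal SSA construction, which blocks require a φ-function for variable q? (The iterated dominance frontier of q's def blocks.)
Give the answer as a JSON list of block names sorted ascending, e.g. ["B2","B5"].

idom tree: B1←B0 B2←B0 B3←B2 B4←B3
Dom at joins:
  B2: preds {B0,B1,B3}: {B0} ∩ {B0,B1} ∩ {B0,B2,B3} = {B0}; idom=B0
  B3: preds {B2,B4}: {B0,B2} ∩ {B0,B2,B3,B4} = {B0,B2}; idom=B2

DF walk-up:
  join B2 pred B0: · stop@B0
  join B2 pred B1: B1 stop@B0
  join B2 pred B3: B3→B2 stop@B0
  join B3 pred B2: · stop@B2
  join B3 pred B4: B4→B3 stop@B2
  B0: DF=∅
  B1: DF={B2}
  B2: DF={B2}
  B3: DF={B2,B3}
  B4: DF={B3}

φ for q: defs {B4}
  DF⁺ = {B2,B3}

Answer: ["B2", "B3"]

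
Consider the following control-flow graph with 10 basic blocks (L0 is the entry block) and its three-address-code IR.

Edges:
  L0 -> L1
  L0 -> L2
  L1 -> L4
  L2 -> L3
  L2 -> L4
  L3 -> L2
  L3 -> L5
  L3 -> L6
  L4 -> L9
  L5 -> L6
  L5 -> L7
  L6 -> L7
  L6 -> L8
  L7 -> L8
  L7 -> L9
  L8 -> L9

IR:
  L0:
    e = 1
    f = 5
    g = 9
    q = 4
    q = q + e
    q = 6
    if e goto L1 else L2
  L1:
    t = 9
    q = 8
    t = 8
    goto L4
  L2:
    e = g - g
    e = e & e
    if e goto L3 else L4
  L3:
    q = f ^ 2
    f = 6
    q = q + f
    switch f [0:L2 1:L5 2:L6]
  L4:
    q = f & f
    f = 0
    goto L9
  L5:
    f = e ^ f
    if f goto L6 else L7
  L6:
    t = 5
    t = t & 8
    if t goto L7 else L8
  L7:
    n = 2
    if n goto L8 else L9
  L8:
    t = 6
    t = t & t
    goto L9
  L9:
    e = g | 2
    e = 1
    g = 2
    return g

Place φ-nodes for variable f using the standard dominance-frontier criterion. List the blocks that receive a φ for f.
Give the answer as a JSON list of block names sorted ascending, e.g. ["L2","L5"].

Answer: ["L2", "L4", "L6", "L7", "L8", "L9"]

Derivation:
idom tree: L1←L0 L2←L0 L3←L2 L4←L0 L5←L3 L6←L3 L7←L3 L8←L3 L9←L0
Join-block Dom:
  L2: preds {L0,L3}: {L0} ∩ {L0,L2,L3} = {L0}; idom=L0
  L4: preds {L1,L2}: {L0,L1} ∩ {L0,L2} = {L0}; idom=L0
  L6: preds {L3,L5}: {L0,L2,L3} ∩ {L0,L2,L3,L5} = {L0,L2,L3}; idom=L3
  L7: preds {L5,L6}: {L0,L2,L3,L5} ∩ {L0,L2,L3,L6} = {L0,L2,L3}; idom=L3
  L8: preds {L6,L7}: {L0,L2,L3,L6} ∩ {L0,L2,L3,L7} = {L0,L2,L3}; idom=L3
  L9: preds {L4,L7,L8}: {L0,L4} ∩ {L0,L2,L3,L7} ∩ {L0,L2,L3,L8} = {L0}; idom=L0

Frontier:
  join L2 pred L0: · stop@L0
  join L2 pred L3: L3→L2 stop@L0
  join L4 pred L1: L1 stop@L0
  join L4 pred L2: L2 stop@L0
  join L6 pred L3: · stop@L3
  join L6 pred L5: L5 stop@L3
  join L7 pred L5: L5 stop@L3
  join L7 pred L6: L6 stop@L3
  join L8 pred L6: L6 stop@L3
  join L8 pred L7: L7 stop@L3
  join L9 pred L4: L4 stop@L0
  join L9 pred L7: L7→L3→L2 stop@L0
  join L9 pred L8: L8→L3→L2 stop@L0
  L0 → ∅
  L1 → {L4}
  L2 → {L2,L4,L9}
  L3 → {L2,L9}
  L4 → {L9}
  L5 → {L6,L7}
  L6 → {L7,L8}
  L7 → {L8,L9}
  L8 → {L9}
  L9 → ∅

φ for f: defs {L0,L3,L4,L5}
  DF⁺ = {L2,L4,L6,L7,L8,L9}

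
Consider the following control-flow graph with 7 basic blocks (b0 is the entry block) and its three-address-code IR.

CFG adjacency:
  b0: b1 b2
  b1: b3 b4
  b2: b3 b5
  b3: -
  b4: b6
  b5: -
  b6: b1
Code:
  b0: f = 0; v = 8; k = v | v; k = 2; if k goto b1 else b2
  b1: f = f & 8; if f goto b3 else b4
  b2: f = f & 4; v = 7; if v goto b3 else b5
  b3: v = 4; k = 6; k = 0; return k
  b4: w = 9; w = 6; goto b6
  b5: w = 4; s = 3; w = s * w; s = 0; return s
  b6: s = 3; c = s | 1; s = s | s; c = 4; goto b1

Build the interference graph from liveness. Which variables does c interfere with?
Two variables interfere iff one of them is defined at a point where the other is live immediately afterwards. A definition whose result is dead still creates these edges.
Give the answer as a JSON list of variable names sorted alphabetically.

Answer: ["f", "s"]

Working:
Per-block:
  b0 def {f,k,v} use ∅
  b1 def {f} use {f}
  b2 def {f,v} use {f}
  b3 def {k,v} use ∅
  b4 def {w} use ∅
  b5 def {s,w} use ∅
  b6 def {c,s} use ∅

Backward fixpoint:
  b0: in=∅ out={f}
  b1: in={f} out={f}
  b2: in={f} out=∅
  b3: in=∅ out=∅
  b4: in={f} out={f}
  b5: in=∅ out=∅
  b6: in={f} out={f}

Conflict graph:
  c — {f,s}
  f — {c,k,s,v,w}
  k — {f}
  s — {c,f,w}
  v — {f}
  w — {f,s}

N(c) = ["f", "s"]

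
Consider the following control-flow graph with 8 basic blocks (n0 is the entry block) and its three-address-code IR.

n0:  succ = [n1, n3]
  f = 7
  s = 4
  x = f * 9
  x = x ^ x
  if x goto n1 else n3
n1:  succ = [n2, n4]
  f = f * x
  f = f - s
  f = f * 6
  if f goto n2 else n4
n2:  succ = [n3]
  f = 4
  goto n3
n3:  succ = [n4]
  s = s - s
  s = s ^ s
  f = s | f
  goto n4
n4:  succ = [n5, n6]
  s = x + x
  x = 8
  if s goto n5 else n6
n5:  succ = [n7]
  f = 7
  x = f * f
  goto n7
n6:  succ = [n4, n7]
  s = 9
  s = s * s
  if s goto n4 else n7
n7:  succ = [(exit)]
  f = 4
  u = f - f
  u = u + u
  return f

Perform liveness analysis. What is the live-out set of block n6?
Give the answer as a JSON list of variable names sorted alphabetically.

Block summaries:
  n0: def={f,s,x} ue=∅
  n1: def={f} ue={f,s,x}
  n2: def={f} ue=∅
  n3: def={f,s} ue={f,s}
  n4: def={s,x} ue={x}
  n5: def={f,x} ue=∅
  n6: def={s} ue=∅
  n7: def={f,u} ue=∅

Live sets:
  n0 li=∅ lo={f,s,x}
  n1 li={f,s,x} lo={s,x}
  n2 li={s,x} lo={f,s,x}
  n3 li={f,s,x} lo={x}
  n4 li={x} lo={x}
  n5 li=∅ lo=∅
  n6 li={x} lo={x}
  n7 li=∅ lo=∅

live-out(n6) = ["x"]

Answer: ["x"]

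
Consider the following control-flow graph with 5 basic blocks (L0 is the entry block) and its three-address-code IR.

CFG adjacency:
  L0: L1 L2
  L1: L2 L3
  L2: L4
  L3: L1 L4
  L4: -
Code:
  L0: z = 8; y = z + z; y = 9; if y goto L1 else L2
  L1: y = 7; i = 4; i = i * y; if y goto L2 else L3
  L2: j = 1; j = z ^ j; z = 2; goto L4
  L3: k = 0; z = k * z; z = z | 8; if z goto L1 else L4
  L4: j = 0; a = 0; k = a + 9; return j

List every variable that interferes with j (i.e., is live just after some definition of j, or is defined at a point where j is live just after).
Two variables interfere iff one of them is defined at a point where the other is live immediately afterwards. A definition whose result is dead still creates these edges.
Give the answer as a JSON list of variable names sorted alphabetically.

Answer: ["a", "k", "z"]

Analysis:
Per-block:
  L0: {y,z} / ∅
  L1: {i,y} / ∅
  L2: {j,z} / {z}
  L3: {k,z} / {z}
  L4: {a,j,k} / ∅

Live sets:
  L0 li=∅ lo={z}
  L1 li={z} lo={z}
  L2 li={z} lo=∅
  L3 li={z} lo={z}
  L4 li=∅ lo=∅

Interfere edges:
  a↔{j}
  i↔{y,z}
  j↔{a,k,z}
  k↔{j,z}
  y↔{i,z}
  z↔{i,j,k,y}

N(j) = ["a", "k", "z"]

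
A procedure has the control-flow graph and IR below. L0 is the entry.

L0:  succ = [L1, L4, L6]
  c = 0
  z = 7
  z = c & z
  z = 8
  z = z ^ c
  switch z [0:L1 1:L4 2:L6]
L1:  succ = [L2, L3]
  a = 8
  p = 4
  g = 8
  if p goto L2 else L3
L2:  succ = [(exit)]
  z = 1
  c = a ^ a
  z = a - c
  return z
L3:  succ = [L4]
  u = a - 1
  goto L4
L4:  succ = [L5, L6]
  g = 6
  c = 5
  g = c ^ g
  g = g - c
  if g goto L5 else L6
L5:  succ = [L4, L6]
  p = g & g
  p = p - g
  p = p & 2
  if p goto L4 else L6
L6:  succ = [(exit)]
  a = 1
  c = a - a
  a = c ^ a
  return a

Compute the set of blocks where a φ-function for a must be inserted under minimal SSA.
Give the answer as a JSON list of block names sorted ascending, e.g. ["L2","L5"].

Answer: ["L4", "L6"]

Analysis:
idom tree: L1←L0 L2←L1 L3←L1 L4←L0 L5←L4 L6←L0
Join-block Dom:
  L4: preds {L0,L3,L5}: {L0} ∩ {L0,L1,L3} ∩ {L0,L4,L5} = {L0}; idom=L0
  L6: preds {L0,L4,L5}: {L0} ∩ {L0,L4} ∩ {L0,L4,L5} = {L0}; idom=L0

Frontier:
  L4←L0: walk · to L0
  L4←L3: walk L3→L1 to L0
  L4←L5: walk L5→L4 to L0
  L6←L0: walk · to L0
  L6←L4: walk L4 to L0
  L6←L5: walk L5→L4 to L0
  L0: DF=∅
  L1: DF={L4}
  L2: DF=∅
  L3: DF={L4}
  L4: DF={L4,L6}
  L5: DF={L4,L6}
  L6: DF=∅

φ for a: defs {L1,L6}
  DF⁺ = {L4,L6}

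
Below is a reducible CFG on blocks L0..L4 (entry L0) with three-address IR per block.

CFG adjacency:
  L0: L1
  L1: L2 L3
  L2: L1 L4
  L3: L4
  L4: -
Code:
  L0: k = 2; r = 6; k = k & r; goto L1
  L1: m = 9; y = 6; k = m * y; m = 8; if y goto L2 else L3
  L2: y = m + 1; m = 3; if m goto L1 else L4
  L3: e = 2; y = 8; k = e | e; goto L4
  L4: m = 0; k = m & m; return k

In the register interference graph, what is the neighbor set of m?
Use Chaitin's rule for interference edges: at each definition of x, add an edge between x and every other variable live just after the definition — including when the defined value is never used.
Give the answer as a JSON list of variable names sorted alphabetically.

Answer: ["y"]

Analysis:
def/use:
  L0 def {k,r} use ∅
  L1 def {k,m,y} use ∅
  L2 def {m,y} use {m}
  L3 def {e,k,y} use ∅
  L4 def {k,m} use ∅

Live sets:
  live L0: ∅→∅
  live L1: ∅→{m}
  live L2: {m}→∅
  live L3: ∅→∅
  live L4: ∅→∅

Conflict graph:
  e: {y}
  k: {r,y}
  m: {y}
  r: {k}
  y: {e,k,m}

N(m) = ["y"]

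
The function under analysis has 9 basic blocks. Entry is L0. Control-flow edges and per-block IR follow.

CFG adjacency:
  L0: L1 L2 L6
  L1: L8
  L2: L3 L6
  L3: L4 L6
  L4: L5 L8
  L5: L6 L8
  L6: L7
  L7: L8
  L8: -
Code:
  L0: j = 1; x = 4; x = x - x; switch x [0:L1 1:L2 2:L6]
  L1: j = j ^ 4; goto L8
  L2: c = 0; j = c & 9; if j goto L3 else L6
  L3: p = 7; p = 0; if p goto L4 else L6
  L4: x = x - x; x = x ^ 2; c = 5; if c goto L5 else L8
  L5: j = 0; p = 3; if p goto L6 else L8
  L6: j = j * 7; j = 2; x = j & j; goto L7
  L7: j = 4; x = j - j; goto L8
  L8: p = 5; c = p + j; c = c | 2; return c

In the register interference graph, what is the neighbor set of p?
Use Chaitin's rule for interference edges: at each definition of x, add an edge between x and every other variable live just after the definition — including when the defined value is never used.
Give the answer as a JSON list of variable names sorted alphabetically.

Answer: ["j", "x"]

Analysis:
def/use:
  L0: def={j,x} ue=∅
  L1: def={j} ue={j}
  L2: def={c,j} ue=∅
  L3: def={p} ue=∅
  L4: def={c,x} ue={x}
  L5: def={j,p} ue=∅
  L6: def={j,x} ue={j}
  L7: def={j,x} ue=∅
  L8: def={c,p} ue={j}

Backward fixpoint:
  live L0: ∅→{j,x}
  live L1: {j}→{j}
  live L2: {x}→{j,x}
  live L3: {j,x}→{j,x}
  live L4: {j,x}→{j}
  live L5: ∅→{j}
  live L6: {j}→∅
  live L7: ∅→{j}
  live L8: {j}→∅

Interference:
  c: {j,x}
  j: {c,p,x}
  p: {j,x}
  x: {c,j,p}

N(p) = ["j", "x"]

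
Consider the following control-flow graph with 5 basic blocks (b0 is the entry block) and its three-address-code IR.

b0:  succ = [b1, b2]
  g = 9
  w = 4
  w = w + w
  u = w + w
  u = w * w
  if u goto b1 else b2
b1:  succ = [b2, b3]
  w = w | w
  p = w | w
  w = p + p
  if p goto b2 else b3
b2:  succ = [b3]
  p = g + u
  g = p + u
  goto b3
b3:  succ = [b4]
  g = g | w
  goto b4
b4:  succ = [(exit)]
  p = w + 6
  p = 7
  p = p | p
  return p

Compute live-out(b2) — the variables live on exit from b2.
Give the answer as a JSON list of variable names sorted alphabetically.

Answer: ["g", "w"]

Derivation:
Per-block:
  b0 def {g,u,w} use ∅
  b1 def {p,w} use {w}
  b2 def {g,p} use {g,u}
  b3 def {g} use {g,w}
  b4 def {p} use {w}

Backward fixpoint:
  b0: in=∅ out={g,u,w}
  b1: in={g,u,w} out={g,u,w}
  b2: in={g,u,w} out={g,w}
  b3: in={g,w} out={w}
  b4: in={w} out=∅

live-out(b2) = ["g", "w"]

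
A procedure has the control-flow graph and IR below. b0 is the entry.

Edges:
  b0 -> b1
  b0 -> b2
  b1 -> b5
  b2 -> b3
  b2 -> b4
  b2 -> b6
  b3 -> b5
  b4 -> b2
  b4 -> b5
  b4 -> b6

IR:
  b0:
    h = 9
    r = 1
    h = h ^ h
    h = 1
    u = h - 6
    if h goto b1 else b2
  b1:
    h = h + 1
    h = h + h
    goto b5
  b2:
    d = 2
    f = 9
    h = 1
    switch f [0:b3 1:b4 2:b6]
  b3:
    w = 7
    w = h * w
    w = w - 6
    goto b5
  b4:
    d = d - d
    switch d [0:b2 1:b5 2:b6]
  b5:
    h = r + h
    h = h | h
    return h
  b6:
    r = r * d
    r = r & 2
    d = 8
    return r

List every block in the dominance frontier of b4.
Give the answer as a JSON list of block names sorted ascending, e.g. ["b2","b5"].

Answer: ["b2", "b5", "b6"]

Working:
idom tree: b1←b0 b2←b0 b3←b2 b4←b2 b5←b0 b6←b2
Dom at joins:
  b2: preds {b0,b4}: {b0} ∩ {b0,b2,b4} = {b0}; idom=b0
  b5: preds {b1,b3,b4}: {b0,b1} ∩ {b0,b2,b3} ∩ {b0,b2,b4} = {b0}; idom=b0
  b6: preds {b2,b4}: {b0,b2} ∩ {b0,b2,b4} = {b0,b2}; idom=b2

Frontier:
  join b2 pred b0: · stop@b0
  join b2 pred b4: b4→b2 stop@b0
  join b5 pred b1: b1 stop@b0
  join b5 pred b3: b3→b2 stop@b0
  join b5 pred b4: b4→b2 stop@b0
  join b6 pred b2: · stop@b2
  join b6 pred b4: b4 stop@b2
  DF(b0)=∅
  DF(b1)={b5}
  DF(b2)={b2,b5}
  DF(b3)={b5}
  DF(b4)={b2,b5,b6}
  DF(b5)=∅
  DF(b6)=∅

DF(b4) = ["b2", "b5", "b6"]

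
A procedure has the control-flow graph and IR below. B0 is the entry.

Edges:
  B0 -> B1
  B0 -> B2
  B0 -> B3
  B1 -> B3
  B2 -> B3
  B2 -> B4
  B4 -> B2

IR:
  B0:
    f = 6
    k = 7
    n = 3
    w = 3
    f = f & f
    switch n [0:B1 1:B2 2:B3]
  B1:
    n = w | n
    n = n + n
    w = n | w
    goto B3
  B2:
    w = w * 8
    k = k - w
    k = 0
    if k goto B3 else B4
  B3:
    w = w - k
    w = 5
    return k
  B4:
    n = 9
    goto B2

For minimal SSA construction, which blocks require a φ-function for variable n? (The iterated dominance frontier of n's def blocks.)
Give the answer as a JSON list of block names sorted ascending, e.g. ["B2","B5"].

Answer: ["B2", "B3"]

Working:
idom tree: B1←B0 B2←B0 B3←B0 B4←B2
Join-block Dom:
  B2: preds {B0,B4}: {B0} ∩ {B0,B2,B4} = {B0}; idom=B0
  B3: preds {B0,B1,B2}: {B0} ∩ {B0,B1} ∩ {B0,B2} = {B0}; idom=B0

DF derivation:
  B2←B0: walk · to B0
  B2←B4: walk B4→B2 to B0
  B3←B0: walk · to B0
  B3←B1: walk B1 to B0
  B3←B2: walk B2 to B0
  B0: DF=∅
  B1: DF={B3}
  B2: DF={B2,B3}
  B3: DF=∅
  B4: DF={B2}

φ for n: defs {B0,B1,B4}
  DF⁺ = {B2,B3}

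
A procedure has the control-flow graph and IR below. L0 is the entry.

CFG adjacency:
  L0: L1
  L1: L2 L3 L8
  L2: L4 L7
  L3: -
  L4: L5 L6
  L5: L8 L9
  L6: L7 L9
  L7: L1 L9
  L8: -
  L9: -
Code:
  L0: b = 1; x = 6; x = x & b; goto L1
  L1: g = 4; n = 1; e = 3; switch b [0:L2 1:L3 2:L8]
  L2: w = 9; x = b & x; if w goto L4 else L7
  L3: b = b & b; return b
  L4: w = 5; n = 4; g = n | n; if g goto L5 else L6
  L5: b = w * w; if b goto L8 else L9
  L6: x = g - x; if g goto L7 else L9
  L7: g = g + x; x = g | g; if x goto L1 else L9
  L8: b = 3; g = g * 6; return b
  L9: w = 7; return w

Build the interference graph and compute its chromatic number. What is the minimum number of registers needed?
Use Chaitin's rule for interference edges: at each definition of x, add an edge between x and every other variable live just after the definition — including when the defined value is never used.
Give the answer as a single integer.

Block summaries:
  L0: def={b,x} ue=∅
  L1: def={e,g,n} ue={b}
  L2: def={w,x} ue={b,x}
  L3: def={b} ue={b}
  L4: def={g,n,w} ue=∅
  L5: def={b} ue={w}
  L6: def={x} ue={g,x}
  L7: def={g,x} ue={g,x}
  L8: def={b,g} ue={g}
  L9: def={w} ue=∅

Live sets:
  L0 li=∅ lo={b,x}
  L1 li={b,x} lo={b,g,x}
  L2 li={b,g,x} lo={b,g,x}
  L3 li={b} lo=∅
  L4 li={b,x} lo={b,g,w,x}
  L5 li={g,w} lo={g}
  L6 li={b,g,x} lo={b,g,x}
  L7 li={b,g,x} lo={b,x}
  L8 li={g} lo=∅
  L9 li=∅ lo=∅

Conflict graph:
  b: {e,g,n,w,x}
  e: {b,g,x}
  g: {b,e,n,w,x}
  n: {b,g,w,x}
  w: {b,g,n,x}
  x: {b,e,g,n,w}

Registers:
  lower bound: {b,g,n,w,x} mutually conflict ⇒ χ ≥ 5
  assign b→r0 e→r3 g→r1 n→r3 w→r4 x→r2 — no edge inside a register ⇒ χ ≤ 5
  χ = 5

Answer: 5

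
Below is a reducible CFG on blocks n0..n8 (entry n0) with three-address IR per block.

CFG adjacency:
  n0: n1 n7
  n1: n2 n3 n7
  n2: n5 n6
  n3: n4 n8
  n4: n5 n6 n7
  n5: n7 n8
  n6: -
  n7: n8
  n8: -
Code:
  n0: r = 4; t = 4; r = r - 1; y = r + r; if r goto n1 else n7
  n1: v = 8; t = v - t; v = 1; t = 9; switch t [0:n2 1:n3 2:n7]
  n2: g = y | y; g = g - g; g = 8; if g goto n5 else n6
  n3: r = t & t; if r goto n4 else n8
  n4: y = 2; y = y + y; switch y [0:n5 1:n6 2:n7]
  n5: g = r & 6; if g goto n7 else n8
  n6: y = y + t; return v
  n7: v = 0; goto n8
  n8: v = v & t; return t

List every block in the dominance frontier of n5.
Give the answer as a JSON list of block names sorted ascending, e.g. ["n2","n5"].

Answer: ["n7", "n8"]

Derivation:
idom tree: n1←n0 n2←n1 n3←n1 n4←n3 n5←n1 n6←n1 n7←n0 n8←n0
Join-block Dom:
  n5: preds {n2,n4}: {n0,n1,n2} ∩ {n0,n1,n3,n4} = {n0,n1}; idom=n1
  n6: preds {n2,n4}: {n0,n1,n2} ∩ {n0,n1,n3,n4} = {n0,n1}; idom=n1
  n7: preds {n0,n1,n4,n5}: {n0} ∩ {n0,n1} ∩ {n0,n1,n3,n4} ∩ {n0,n1,n5} = {n0}; idom=n0
  n8: preds {n3,n5,n7}: {n0,n1,n3} ∩ {n0,n1,n5} ∩ {n0,n7} = {n0}; idom=n0

DF derivation:
  join n5 pred n2: n2 stop@n1
  join n5 pred n4: n4→n3 stop@n1
  join n6 pred n2: n2 stop@n1
  join n6 pred n4: n4→n3 stop@n1
  join n7 pred n0: · stop@n0
  join n7 pred n1: n1 stop@n0
  join n7 pred n4: n4→n3→n1 stop@n0
  join n7 pred n5: n5→n1 stop@n0
  join n8 pred n3: n3→n1 stop@n0
  join n8 pred n5: n5→n1 stop@n0
  join n8 pred n7: n7 stop@n0
  DF(n0)=∅
  DF(n1)={n7,n8}
  DF(n2)={n5,n6}
  DF(n3)={n5,n6,n7,n8}
  DF(n4)={n5,n6,n7}
  DF(n5)={n7,n8}
  DF(n6)=∅
  DF(n7)={n8}
  DF(n8)=∅

DF(n5) = ["n7", "n8"]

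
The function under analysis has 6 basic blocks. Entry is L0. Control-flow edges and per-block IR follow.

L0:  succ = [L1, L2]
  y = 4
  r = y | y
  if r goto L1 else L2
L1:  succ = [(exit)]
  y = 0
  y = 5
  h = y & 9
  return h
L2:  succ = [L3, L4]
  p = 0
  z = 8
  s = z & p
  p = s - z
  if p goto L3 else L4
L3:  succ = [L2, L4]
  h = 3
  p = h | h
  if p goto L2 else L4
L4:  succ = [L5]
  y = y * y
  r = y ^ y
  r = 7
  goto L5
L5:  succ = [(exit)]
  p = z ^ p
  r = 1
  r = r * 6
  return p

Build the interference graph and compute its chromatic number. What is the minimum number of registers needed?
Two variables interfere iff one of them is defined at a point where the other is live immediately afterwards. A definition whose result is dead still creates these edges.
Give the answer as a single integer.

Answer: 4

Analysis:
Block summaries:
  L0: {r,y} / ∅
  L1: {h,y} / ∅
  L2: {p,s,z} / ∅
  L3: {h,p} / ∅
  L4: {r,y} / {y}
  L5: {p,r} / {p,z}

Live sets:
  live L0: ∅→{y}
  live L1: ∅→∅
  live L2: {y}→{p,y,z}
  live L3: {y,z}→{p,y,z}
  live L4: {p,y,z}→{p,z}
  live L5: {p,z}→∅

Interference:
  h: {y,z}
  p: {r,y,z}
  r: {p,y,z}
  s: {y,z}
  y: {h,p,r,s,z}
  z: {h,p,r,s,y}

Colouring:
  {p,r,y,z} pairwise interfere (4-clique) ⇒ χ ≥ 4
  4-colouring: r0={y}  r1={z}  r2={h,p,s}  r3={r}
  χ = 4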